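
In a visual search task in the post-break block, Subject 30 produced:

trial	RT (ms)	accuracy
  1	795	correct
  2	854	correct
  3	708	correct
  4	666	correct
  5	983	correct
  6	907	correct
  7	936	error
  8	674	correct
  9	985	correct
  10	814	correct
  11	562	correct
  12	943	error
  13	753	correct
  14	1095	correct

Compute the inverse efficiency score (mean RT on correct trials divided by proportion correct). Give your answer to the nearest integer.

952 ms

Correct trials (n=12): 795, 854, 708, 666, 983, 907, 674, 985, 814, 562, 753, 1095
Mean correct RT = 9796/12 = 816.3333 ms
Proportion correct = 12/14
IES = 816.3333 / (12/14) = 952.389 ms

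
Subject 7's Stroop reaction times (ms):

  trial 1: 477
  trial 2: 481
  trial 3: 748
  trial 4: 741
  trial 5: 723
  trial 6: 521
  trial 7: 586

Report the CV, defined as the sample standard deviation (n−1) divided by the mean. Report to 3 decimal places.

n = 7, Σ = 4277, M = 611.0000
Σ(x−M)² = 91794.000; s = √(91794.000/6) = 123.6891
CV = 123.6891 / 611.0000 = 0.20244

0.202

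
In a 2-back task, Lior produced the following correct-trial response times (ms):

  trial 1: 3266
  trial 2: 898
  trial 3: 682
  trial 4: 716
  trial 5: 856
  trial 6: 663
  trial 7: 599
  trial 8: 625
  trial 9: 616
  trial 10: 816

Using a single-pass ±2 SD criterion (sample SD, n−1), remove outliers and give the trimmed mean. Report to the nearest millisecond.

719 ms

n = 10, ΣRT = 9737, M = 973.700
Σ(x−M)² = 5937066.10; s = √(5937066.10/9) = 812.203
Cutoffs: 973.700 ± 2·812.203 → [-650.7, 2598.1]
Outside: 3266 → excluded.
Retained (n=9): Σ = 6471, mean = 6471/9 = 719.000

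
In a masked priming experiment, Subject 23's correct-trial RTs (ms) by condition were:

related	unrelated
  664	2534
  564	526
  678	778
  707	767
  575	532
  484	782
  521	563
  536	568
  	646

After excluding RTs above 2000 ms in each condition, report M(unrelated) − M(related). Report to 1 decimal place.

54.1 ms

unrelated: exclude 2534
M(related) = 4729/8 = 591.125
M(unrelated) = 5162/8 = 645.250
Difference = 645.250 − 591.125 = 54.125 ms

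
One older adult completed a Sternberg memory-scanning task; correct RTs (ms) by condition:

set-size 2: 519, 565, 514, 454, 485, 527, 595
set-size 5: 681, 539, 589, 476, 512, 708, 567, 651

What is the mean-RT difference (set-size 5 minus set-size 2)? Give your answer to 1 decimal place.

M(set-size 2) = 3659/7 = 522.714
M(set-size 5) = 4723/8 = 590.375
Difference = 590.375 − 522.714 = 67.661 ms

67.7 ms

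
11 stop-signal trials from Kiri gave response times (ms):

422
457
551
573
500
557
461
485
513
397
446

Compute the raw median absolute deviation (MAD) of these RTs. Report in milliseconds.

Sorted: 397, 422, 446, 457, 461, 485, 500, 513, 551, 557, 573 → median = 485
|x − 485|: 63, 28, 66, 88, 15, 72, 24, 0, 28, 88, 39
Sorted deviations: 0, 15, 24, 28, 28, 39, 63, 66, 72, 88, 88 → MAD = 39

39 ms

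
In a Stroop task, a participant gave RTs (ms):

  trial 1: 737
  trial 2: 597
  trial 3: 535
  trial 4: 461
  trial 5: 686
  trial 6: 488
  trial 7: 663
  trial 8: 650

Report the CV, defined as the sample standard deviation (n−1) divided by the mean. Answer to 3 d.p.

0.165

n = 8, Σ = 4817, M = 602.1250
Σ(x−M)² = 68696.875; s = √(68696.875/7) = 99.0648
CV = 99.0648 / 602.1250 = 0.16453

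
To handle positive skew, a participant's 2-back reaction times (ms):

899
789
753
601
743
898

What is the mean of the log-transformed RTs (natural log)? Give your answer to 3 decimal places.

6.651

ln(RT): 6.8013, 6.6708, 6.6241, 6.3986, 6.6107, 6.8002
Σ ln(RT) = 39.9056
Mean = 39.9056/6 = 6.65093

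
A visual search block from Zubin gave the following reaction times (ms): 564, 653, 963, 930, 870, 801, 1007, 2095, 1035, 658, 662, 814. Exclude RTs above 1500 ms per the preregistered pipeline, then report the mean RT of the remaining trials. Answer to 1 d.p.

Excluded: 2095
Retained (n=11): Σ = 8957
Mean = 8957/11 = 814.2727

814.3 ms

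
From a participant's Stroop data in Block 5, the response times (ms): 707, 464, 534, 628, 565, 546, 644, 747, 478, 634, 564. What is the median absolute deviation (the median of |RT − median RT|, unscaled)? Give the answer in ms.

69 ms

Sorted: 464, 478, 534, 546, 564, 565, 628, 634, 644, 707, 747 → median = 565
|x − 565|: 142, 101, 31, 63, 0, 19, 79, 182, 87, 69, 1
Sorted deviations: 0, 1, 19, 31, 63, 69, 79, 87, 101, 142, 182 → MAD = 69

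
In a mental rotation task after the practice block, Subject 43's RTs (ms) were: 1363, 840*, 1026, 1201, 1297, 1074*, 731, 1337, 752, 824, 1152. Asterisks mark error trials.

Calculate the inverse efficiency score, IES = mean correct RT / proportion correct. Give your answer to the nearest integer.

1315 ms

Correct trials (n=9): 1363, 1026, 1201, 1297, 731, 1337, 752, 824, 1152
Mean correct RT = 9683/9 = 1075.8889 ms
Proportion correct = 9/11
IES = 1075.8889 / (9/11) = 1314.975 ms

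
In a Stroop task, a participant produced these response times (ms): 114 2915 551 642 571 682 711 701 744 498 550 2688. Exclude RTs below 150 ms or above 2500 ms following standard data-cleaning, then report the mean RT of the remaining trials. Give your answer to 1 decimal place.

627.8 ms

Excluded: 114, 2688, 2915
Retained (n=9): Σ = 5650
Mean = 5650/9 = 627.7778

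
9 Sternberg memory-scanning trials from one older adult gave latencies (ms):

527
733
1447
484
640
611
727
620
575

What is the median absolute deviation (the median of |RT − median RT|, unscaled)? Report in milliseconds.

93 ms

Sorted: 484, 527, 575, 611, 620, 640, 727, 733, 1447 → median = 620
|x − 620|: 93, 113, 827, 136, 20, 9, 107, 0, 45
Sorted deviations: 0, 9, 20, 45, 93, 107, 113, 136, 827 → MAD = 93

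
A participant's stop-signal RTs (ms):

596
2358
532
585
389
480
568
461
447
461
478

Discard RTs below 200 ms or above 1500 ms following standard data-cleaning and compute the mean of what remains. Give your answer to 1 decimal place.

499.7 ms

Excluded: 2358
Retained (n=10): Σ = 4997
Mean = 4997/10 = 499.7000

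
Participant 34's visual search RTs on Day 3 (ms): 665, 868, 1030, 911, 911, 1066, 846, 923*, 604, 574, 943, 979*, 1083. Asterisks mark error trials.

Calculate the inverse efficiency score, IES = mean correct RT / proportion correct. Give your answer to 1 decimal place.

1020.8 ms

Correct trials (n=11): 665, 868, 1030, 911, 911, 1066, 846, 604, 574, 943, 1083
Mean correct RT = 9501/11 = 863.7273 ms
Proportion correct = 11/13
IES = 863.7273 / (11/13) = 1020.769 ms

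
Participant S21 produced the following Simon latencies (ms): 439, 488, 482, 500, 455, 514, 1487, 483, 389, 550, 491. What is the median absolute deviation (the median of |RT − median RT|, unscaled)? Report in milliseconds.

Sorted: 389, 439, 455, 482, 483, 488, 491, 500, 514, 550, 1487 → median = 488
|x − 488|: 49, 0, 6, 12, 33, 26, 999, 5, 99, 62, 3
Sorted deviations: 0, 3, 5, 6, 12, 26, 33, 49, 62, 99, 999 → MAD = 26

26 ms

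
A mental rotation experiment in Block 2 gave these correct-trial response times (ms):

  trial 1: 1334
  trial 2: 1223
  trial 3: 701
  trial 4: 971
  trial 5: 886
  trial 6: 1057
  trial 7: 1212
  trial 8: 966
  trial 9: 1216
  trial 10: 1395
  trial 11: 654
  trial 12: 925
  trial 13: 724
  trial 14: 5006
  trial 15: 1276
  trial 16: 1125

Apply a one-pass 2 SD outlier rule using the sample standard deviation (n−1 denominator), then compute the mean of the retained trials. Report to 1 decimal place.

n = 16, ΣRT = 20671, M = 1291.938
Σ(x−M)² = 15494266.94; s = √(15494266.94/15) = 1016.342
Cutoffs: 1291.938 ± 2·1016.342 → [-740.7, 3324.6]
Outside: 5006 → excluded.
Retained (n=15): Σ = 15665, mean = 15665/15 = 1044.333

1044.3 ms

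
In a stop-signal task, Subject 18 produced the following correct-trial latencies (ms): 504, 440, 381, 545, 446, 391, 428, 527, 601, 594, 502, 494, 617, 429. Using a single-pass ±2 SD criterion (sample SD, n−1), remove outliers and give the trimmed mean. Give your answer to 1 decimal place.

n = 14, ΣRT = 6899, M = 492.786
Σ(x−M)² = 77590.36; s = √(77590.36/13) = 77.256
Cutoffs: 492.786 ± 2·77.256 → [338.3, 647.3]
No RTs fall outside the cutoffs; all 14 retained. Mean = 6899/14 = 492.786

492.8 ms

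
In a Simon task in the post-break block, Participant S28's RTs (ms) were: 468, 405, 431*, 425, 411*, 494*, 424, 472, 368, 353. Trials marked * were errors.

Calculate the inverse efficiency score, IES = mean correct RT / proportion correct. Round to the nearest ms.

595 ms

Correct trials (n=7): 468, 405, 425, 424, 472, 368, 353
Mean correct RT = 2915/7 = 416.4286 ms
Proportion correct = 7/10
IES = 416.4286 / (7/10) = 594.898 ms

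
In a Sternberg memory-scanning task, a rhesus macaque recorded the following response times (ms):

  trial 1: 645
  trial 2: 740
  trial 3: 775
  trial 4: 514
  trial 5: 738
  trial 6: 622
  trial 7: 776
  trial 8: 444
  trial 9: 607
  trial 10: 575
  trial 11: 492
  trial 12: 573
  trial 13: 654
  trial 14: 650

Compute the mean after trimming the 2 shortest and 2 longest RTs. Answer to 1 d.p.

Sorted: 444, 492, 514, 573, 575, 607, 622, 645, 650, 654, 738, 740, 775, 776
Drop lowest 2 (444, 492) and highest 2 (775, 776)
Remaining (n=10): Σ = 6318, mean = 6318/10 = 631.800

631.8 ms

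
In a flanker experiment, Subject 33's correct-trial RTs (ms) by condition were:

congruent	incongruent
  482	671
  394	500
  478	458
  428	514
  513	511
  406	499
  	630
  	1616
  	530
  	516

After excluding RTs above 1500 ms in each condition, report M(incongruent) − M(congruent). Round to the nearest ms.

86 ms

incongruent: exclude 1616
M(congruent) = 2701/6 = 450.167
M(incongruent) = 4829/9 = 536.556
Difference = 536.556 − 450.167 = 86.389 ms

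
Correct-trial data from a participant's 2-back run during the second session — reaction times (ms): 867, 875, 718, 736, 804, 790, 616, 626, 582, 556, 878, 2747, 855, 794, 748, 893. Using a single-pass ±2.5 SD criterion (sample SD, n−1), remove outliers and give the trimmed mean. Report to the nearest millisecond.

756 ms

n = 16, ΣRT = 14085, M = 880.312
Σ(x−M)² = 3900347.44; s = √(3900347.44/15) = 509.925
Cutoffs: 880.312 ± 2.5·509.925 → [-394.5, 2155.1]
Outside: 2747 → excluded.
Retained (n=15): Σ = 11338, mean = 11338/15 = 755.867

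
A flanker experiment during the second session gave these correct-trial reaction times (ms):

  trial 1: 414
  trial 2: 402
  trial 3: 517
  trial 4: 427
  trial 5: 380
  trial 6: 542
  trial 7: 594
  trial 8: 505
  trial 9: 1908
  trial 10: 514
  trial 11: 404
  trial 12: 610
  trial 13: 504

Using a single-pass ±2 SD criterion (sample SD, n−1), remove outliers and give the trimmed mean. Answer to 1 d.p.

484.4 ms

n = 13, ΣRT = 7721, M = 593.923
Σ(x−M)² = 1936954.92; s = √(1936954.92/12) = 401.762
Cutoffs: 593.923 ± 2·401.762 → [-209.6, 1397.4]
Outside: 1908 → excluded.
Retained (n=12): Σ = 5813, mean = 5813/12 = 484.417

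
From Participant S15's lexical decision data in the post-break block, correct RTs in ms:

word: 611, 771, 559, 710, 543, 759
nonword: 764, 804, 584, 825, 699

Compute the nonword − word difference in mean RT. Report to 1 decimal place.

M(word) = 3953/6 = 658.833
M(nonword) = 3676/5 = 735.200
Difference = 735.200 − 658.833 = 76.367 ms

76.4 ms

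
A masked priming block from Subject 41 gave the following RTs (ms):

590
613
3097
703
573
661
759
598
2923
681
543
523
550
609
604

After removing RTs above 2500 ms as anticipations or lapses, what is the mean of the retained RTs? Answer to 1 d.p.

Excluded: 2923, 3097
Retained (n=13): Σ = 8007
Mean = 8007/13 = 615.9231

615.9 ms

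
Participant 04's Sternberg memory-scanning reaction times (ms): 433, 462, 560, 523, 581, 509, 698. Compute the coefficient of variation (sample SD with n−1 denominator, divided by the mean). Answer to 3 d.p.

n = 7, Σ = 3766, M = 538.0000
Σ(x−M)² = 45800.000; s = √(45800.000/6) = 87.3689
CV = 87.3689 / 538.0000 = 0.16240

0.162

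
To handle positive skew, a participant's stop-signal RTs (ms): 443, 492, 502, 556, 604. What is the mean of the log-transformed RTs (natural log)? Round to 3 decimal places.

ln(RT): 6.0936, 6.1985, 6.2186, 6.3208, 6.4036
Σ ln(RT) = 31.2350
Mean = 31.2350/5 = 6.24700

6.247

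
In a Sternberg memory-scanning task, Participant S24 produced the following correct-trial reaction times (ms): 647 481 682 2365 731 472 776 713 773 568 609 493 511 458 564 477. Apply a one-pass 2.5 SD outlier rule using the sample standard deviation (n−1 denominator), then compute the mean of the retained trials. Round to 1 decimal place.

n = 16, ΣRT = 11320, M = 707.500
Σ(x−M)² = 3117702.00; s = √(3117702.00/15) = 455.902
Cutoffs: 707.500 ± 2.5·455.902 → [-432.3, 1847.3]
Outside: 2365 → excluded.
Retained (n=15): Σ = 8955, mean = 8955/15 = 597.000

597.0 ms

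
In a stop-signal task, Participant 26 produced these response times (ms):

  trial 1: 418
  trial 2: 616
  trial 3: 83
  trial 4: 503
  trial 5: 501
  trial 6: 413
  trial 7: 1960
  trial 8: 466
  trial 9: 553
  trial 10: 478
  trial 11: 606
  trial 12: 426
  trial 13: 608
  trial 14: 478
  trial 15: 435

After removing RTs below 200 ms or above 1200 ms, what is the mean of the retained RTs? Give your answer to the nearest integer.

500 ms

Excluded: 83, 1960
Retained (n=13): Σ = 6501
Mean = 6501/13 = 500.0769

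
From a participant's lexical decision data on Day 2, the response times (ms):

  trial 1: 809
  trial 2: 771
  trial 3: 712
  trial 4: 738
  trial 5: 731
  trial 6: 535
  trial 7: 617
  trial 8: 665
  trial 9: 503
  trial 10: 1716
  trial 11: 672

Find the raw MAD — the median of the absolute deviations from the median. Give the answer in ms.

59 ms

Sorted: 503, 535, 617, 665, 672, 712, 731, 738, 771, 809, 1716 → median = 712
|x − 712|: 97, 59, 0, 26, 19, 177, 95, 47, 209, 1004, 40
Sorted deviations: 0, 19, 26, 40, 47, 59, 95, 97, 177, 209, 1004 → MAD = 59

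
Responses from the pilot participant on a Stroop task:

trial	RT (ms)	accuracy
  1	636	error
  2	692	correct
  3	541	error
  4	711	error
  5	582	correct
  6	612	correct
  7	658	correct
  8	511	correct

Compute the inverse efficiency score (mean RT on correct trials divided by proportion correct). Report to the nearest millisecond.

978 ms

Correct trials (n=5): 692, 582, 612, 658, 511
Mean correct RT = 3055/5 = 611.0000 ms
Proportion correct = 5/8
IES = 611.0000 / (5/8) = 977.600 ms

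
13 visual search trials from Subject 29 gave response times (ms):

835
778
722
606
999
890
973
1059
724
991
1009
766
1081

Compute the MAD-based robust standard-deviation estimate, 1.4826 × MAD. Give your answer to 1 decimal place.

176.4 ms

Sorted: 606, 722, 724, 766, 778, 835, 890, 973, 991, 999, 1009, 1059, 1081 → median = 890
|x − 890| sorted: 0, 55, 83, 101, 109, 112, 119, 124, 166, 168, 169, 191, 284 → MAD = 119
Robust SD ≈ 1.4826 × 119 = 176.429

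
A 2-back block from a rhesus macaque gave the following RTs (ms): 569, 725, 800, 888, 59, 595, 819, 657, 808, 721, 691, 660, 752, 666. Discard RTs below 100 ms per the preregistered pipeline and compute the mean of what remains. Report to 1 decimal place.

Excluded: 59
Retained (n=13): Σ = 9351
Mean = 9351/13 = 719.3077

719.3 ms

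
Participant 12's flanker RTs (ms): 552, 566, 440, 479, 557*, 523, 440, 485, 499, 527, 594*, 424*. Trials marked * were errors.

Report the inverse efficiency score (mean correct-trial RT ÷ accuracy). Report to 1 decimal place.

Correct trials (n=9): 552, 566, 440, 479, 523, 440, 485, 499, 527
Mean correct RT = 4511/9 = 501.2222 ms
Proportion correct = 9/12
IES = 501.2222 / (9/12) = 668.296 ms

668.3 ms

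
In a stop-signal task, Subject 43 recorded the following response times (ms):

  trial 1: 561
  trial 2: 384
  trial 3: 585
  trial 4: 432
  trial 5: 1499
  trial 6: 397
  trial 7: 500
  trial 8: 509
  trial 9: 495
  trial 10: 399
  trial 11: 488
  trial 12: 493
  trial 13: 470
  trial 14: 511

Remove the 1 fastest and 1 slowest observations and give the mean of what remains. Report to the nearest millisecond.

487 ms

Sorted: 384, 397, 399, 432, 470, 488, 493, 495, 500, 509, 511, 561, 585, 1499
Drop lowest 1 (384) and highest 1 (1499)
Remaining (n=12): Σ = 5840, mean = 5840/12 = 486.667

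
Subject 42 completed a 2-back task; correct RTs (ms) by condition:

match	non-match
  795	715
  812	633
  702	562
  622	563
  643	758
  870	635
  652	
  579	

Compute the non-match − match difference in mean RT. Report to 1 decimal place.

M(match) = 5675/8 = 709.375
M(non-match) = 3866/6 = 644.333
Difference = 644.333 − 709.375 = -65.042 ms

-65.0 ms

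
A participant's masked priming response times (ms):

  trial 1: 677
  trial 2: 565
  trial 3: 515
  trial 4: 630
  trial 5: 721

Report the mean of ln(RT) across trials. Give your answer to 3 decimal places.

6.425

ln(RT): 6.5177, 6.3368, 6.2442, 6.4457, 6.5806
Σ ln(RT) = 32.1250
Mean = 32.1250/5 = 6.42500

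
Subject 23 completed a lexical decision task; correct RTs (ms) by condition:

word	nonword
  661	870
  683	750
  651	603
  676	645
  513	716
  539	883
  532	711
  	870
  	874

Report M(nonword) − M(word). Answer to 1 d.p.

161.3 ms

M(word) = 4255/7 = 607.857
M(nonword) = 6922/9 = 769.111
Difference = 769.111 − 607.857 = 161.254 ms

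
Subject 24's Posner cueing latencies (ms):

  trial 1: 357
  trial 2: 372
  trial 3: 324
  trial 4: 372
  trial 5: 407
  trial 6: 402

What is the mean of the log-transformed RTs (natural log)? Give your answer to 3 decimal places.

5.917

ln(RT): 5.8777, 5.9189, 5.7807, 5.9189, 6.0088, 5.9965
Σ ln(RT) = 35.5015
Mean = 35.5015/6 = 5.91692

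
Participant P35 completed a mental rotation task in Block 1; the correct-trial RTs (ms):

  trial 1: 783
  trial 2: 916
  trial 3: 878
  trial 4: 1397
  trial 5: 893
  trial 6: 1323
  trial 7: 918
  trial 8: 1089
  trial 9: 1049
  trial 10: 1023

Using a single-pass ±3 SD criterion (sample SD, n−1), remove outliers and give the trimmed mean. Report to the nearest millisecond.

n = 10, ΣRT = 10269, M = 1026.900
Σ(x−M)² = 352754.90; s = √(352754.90/9) = 197.977
Cutoffs: 1026.900 ± 3·197.977 → [433.0, 1620.8]
No RTs fall outside the cutoffs; all 10 retained. Mean = 10269/10 = 1026.900

1027 ms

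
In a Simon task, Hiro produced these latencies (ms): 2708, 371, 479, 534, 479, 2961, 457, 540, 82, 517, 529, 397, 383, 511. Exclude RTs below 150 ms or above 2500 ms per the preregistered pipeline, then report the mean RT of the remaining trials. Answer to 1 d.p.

472.5 ms

Excluded: 82, 2708, 2961
Retained (n=11): Σ = 5197
Mean = 5197/11 = 472.4545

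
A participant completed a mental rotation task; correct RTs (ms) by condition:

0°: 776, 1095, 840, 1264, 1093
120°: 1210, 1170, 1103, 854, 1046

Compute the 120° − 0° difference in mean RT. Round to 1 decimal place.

M(0°) = 5068/5 = 1013.600
M(120°) = 5383/5 = 1076.600
Difference = 1076.600 − 1013.600 = 63.000 ms

63.0 ms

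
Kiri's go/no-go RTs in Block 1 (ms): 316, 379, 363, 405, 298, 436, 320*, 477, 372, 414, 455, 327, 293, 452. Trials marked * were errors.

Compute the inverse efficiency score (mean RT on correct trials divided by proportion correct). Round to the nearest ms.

Correct trials (n=13): 316, 379, 363, 405, 298, 436, 477, 372, 414, 455, 327, 293, 452
Mean correct RT = 4987/13 = 383.6154 ms
Proportion correct = 13/14
IES = 383.6154 / (13/14) = 413.124 ms

413 ms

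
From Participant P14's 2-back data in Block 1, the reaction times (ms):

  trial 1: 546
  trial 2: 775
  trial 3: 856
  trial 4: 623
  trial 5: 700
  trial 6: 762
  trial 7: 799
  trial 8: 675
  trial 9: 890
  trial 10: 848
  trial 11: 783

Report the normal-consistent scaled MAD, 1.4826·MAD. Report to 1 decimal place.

Sorted: 546, 623, 675, 700, 762, 775, 783, 799, 848, 856, 890 → median = 775
|x − 775| sorted: 0, 8, 13, 24, 73, 75, 81, 100, 115, 152, 229 → MAD = 75
Robust SD ≈ 1.4826 × 75 = 111.195

111.2 ms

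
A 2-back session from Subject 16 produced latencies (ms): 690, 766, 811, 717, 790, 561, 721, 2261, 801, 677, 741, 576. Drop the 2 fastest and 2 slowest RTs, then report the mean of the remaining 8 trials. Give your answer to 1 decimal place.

Sorted: 561, 576, 677, 690, 717, 721, 741, 766, 790, 801, 811, 2261
Drop lowest 2 (561, 576) and highest 2 (811, 2261)
Remaining (n=8): Σ = 5903, mean = 5903/8 = 737.875

737.9 ms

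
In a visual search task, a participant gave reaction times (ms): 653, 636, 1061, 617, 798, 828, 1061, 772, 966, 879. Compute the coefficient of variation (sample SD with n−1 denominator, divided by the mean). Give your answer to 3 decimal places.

n = 10, Σ = 8271, M = 827.1000
Σ(x−M)² = 246260.900; s = √(246260.900/9) = 165.4156
CV = 165.4156 / 827.1000 = 0.19999

0.200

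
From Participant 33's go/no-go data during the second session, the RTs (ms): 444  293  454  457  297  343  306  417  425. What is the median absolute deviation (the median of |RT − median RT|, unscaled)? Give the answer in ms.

Sorted: 293, 297, 306, 343, 417, 425, 444, 454, 457 → median = 417
|x − 417|: 27, 124, 37, 40, 120, 74, 111, 0, 8
Sorted deviations: 0, 8, 27, 37, 40, 74, 111, 120, 124 → MAD = 40

40 ms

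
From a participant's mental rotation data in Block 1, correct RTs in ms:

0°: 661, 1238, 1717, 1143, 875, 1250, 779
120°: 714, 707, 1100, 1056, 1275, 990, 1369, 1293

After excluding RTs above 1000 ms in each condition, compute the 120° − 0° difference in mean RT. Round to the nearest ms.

32 ms

0°: exclude 1238, 1717, 1143, 1250
120°: exclude 1100, 1056, 1275, 1369, 1293
M(0°) = 2315/3 = 771.667
M(120°) = 2411/3 = 803.667
Difference = 803.667 − 771.667 = 32.000 ms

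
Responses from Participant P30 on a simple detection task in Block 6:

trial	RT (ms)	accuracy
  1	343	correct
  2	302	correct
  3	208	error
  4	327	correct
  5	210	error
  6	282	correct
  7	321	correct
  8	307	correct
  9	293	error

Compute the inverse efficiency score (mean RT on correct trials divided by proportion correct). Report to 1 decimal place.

Correct trials (n=6): 343, 302, 327, 282, 321, 307
Mean correct RT = 1882/6 = 313.6667 ms
Proportion correct = 6/9
IES = 313.6667 / (6/9) = 470.500 ms

470.5 ms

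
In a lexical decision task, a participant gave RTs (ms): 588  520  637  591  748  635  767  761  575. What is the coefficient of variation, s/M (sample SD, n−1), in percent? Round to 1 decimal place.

14.0%

n = 9, Σ = 5822, M = 646.8889
Σ(x−M)² = 65770.889; s = √(65770.889/8) = 90.6717
CV = 90.6717 / 646.8889 = 0.14017 = 14.017%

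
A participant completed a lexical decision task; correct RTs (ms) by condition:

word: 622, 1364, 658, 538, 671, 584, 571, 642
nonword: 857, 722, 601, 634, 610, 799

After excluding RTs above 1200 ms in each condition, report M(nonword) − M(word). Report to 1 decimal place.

91.5 ms

word: exclude 1364
M(word) = 4286/7 = 612.286
M(nonword) = 4223/6 = 703.833
Difference = 703.833 − 612.286 = 91.548 ms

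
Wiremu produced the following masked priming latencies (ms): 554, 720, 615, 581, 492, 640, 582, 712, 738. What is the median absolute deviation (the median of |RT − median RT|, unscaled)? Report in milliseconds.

61 ms

Sorted: 492, 554, 581, 582, 615, 640, 712, 720, 738 → median = 615
|x − 615|: 61, 105, 0, 34, 123, 25, 33, 97, 123
Sorted deviations: 0, 25, 33, 34, 61, 97, 105, 123, 123 → MAD = 61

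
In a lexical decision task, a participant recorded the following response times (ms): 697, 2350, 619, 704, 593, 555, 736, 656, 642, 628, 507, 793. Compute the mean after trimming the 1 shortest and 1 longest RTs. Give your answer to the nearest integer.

662 ms

Sorted: 507, 555, 593, 619, 628, 642, 656, 697, 704, 736, 793, 2350
Drop lowest 1 (507) and highest 1 (2350)
Remaining (n=10): Σ = 6623, mean = 6623/10 = 662.300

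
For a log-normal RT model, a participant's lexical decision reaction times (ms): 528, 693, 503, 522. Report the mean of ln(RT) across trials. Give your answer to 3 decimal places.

6.322

ln(RT): 6.2691, 6.5410, 6.2206, 6.2577
Σ ln(RT) = 25.2884
Mean = 25.2884/4 = 6.32210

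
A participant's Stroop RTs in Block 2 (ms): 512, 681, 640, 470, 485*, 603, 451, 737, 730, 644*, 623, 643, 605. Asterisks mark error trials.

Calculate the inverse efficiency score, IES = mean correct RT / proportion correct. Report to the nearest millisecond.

719 ms

Correct trials (n=11): 512, 681, 640, 470, 603, 451, 737, 730, 623, 643, 605
Mean correct RT = 6695/11 = 608.6364 ms
Proportion correct = 11/13
IES = 608.6364 / (11/13) = 719.298 ms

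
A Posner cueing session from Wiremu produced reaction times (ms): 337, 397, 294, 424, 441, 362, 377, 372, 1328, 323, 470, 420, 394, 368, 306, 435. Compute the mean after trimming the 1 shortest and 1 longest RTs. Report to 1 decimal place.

Sorted: 294, 306, 323, 337, 362, 368, 372, 377, 394, 397, 420, 424, 435, 441, 470, 1328
Drop lowest 1 (294) and highest 1 (1328)
Remaining (n=14): Σ = 5426, mean = 5426/14 = 387.571

387.6 ms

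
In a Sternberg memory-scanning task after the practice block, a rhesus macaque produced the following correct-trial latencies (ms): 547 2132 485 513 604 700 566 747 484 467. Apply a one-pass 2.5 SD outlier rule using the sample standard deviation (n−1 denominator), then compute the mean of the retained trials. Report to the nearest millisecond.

568 ms

n = 10, ΣRT = 7245, M = 724.500
Σ(x−M)² = 2279550.50; s = √(2279550.50/9) = 503.273
Cutoffs: 724.500 ± 2.5·503.273 → [-533.7, 1982.7]
Outside: 2132 → excluded.
Retained (n=9): Σ = 5113, mean = 5113/9 = 568.111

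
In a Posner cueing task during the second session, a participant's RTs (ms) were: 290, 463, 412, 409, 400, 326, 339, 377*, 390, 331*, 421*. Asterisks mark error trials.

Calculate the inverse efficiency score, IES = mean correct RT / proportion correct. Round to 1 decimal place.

Correct trials (n=8): 290, 463, 412, 409, 400, 326, 339, 390
Mean correct RT = 3029/8 = 378.6250 ms
Proportion correct = 8/11
IES = 378.6250 / (8/11) = 520.609 ms

520.6 ms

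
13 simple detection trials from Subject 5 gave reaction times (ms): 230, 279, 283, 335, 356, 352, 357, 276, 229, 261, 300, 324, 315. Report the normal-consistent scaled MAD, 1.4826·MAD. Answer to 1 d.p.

51.9 ms

Sorted: 229, 230, 261, 276, 279, 283, 300, 315, 324, 335, 352, 356, 357 → median = 300
|x − 300| sorted: 0, 15, 17, 21, 24, 24, 35, 39, 52, 56, 57, 70, 71 → MAD = 35
Robust SD ≈ 1.4826 × 35 = 51.891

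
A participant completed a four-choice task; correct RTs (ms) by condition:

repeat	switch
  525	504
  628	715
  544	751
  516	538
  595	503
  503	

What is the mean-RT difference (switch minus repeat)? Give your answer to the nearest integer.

M(repeat) = 3311/6 = 551.833
M(switch) = 3011/5 = 602.200
Difference = 602.200 − 551.833 = 50.367 ms

50 ms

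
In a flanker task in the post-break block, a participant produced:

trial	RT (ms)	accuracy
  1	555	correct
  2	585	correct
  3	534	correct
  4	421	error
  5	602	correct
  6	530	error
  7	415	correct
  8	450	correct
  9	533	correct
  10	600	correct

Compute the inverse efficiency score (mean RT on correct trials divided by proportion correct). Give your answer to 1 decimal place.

Correct trials (n=8): 555, 585, 534, 602, 415, 450, 533, 600
Mean correct RT = 4274/8 = 534.2500 ms
Proportion correct = 8/10
IES = 534.2500 / (8/10) = 667.812 ms

667.8 ms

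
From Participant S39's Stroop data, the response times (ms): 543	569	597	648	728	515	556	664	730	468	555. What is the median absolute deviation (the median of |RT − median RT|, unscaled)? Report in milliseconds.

54 ms

Sorted: 468, 515, 543, 555, 556, 569, 597, 648, 664, 728, 730 → median = 569
|x − 569|: 26, 0, 28, 79, 159, 54, 13, 95, 161, 101, 14
Sorted deviations: 0, 13, 14, 26, 28, 54, 79, 95, 101, 159, 161 → MAD = 54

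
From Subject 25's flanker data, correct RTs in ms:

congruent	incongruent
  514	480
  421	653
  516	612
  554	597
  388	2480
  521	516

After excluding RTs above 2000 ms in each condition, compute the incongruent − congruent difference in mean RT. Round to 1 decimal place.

85.9 ms

incongruent: exclude 2480
M(congruent) = 2914/6 = 485.667
M(incongruent) = 2858/5 = 571.600
Difference = 571.600 − 485.667 = 85.933 ms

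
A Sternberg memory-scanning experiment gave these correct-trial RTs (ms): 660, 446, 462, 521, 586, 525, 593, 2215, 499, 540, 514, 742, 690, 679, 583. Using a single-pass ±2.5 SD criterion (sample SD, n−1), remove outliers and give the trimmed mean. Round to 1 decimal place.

574.3 ms

n = 15, ΣRT = 10255, M = 683.667
Σ(x−M)² = 2617685.33; s = √(2617685.33/14) = 432.409
Cutoffs: 683.667 ± 2.5·432.409 → [-397.4, 1764.7]
Outside: 2215 → excluded.
Retained (n=14): Σ = 8040, mean = 8040/14 = 574.286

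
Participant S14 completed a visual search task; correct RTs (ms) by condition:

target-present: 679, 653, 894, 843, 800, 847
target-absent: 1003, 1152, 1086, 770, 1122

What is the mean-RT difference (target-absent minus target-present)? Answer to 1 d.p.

M(target-present) = 4716/6 = 786.000
M(target-absent) = 5133/5 = 1026.600
Difference = 1026.600 − 786.000 = 240.600 ms

240.6 ms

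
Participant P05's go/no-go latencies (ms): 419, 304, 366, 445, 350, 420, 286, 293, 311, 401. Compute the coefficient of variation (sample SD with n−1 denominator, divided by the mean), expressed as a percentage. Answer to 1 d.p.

n = 10, Σ = 3595, M = 359.5000
Σ(x−M)² = 31622.500; s = √(31622.500/9) = 59.2757
CV = 59.2757 / 359.5000 = 0.16488 = 16.488%

16.5%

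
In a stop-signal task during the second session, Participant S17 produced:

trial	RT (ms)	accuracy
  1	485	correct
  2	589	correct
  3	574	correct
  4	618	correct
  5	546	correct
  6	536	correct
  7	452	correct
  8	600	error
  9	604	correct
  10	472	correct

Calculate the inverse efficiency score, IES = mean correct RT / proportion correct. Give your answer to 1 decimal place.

Correct trials (n=9): 485, 589, 574, 618, 546, 536, 452, 604, 472
Mean correct RT = 4876/9 = 541.7778 ms
Proportion correct = 9/10
IES = 541.7778 / (9/10) = 601.975 ms

602.0 ms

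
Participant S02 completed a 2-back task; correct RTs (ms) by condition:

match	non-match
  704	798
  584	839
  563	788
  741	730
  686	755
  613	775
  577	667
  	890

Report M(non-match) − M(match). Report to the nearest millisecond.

M(match) = 4468/7 = 638.286
M(non-match) = 6242/8 = 780.250
Difference = 780.250 − 638.286 = 141.964 ms

142 ms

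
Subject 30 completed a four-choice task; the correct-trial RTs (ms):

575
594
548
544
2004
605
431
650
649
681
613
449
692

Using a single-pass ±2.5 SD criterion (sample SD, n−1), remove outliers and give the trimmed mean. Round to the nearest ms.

n = 13, ΣRT = 9035, M = 695.000
Σ(x−M)² = 1931874.00; s = √(1931874.00/12) = 401.235
Cutoffs: 695.000 ± 2.5·401.235 → [-308.1, 1698.1]
Outside: 2004 → excluded.
Retained (n=12): Σ = 7031, mean = 7031/12 = 585.917

586 ms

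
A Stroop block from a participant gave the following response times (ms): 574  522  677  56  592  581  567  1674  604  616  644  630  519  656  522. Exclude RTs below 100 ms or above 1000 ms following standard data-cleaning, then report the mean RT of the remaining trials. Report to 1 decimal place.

592.6 ms

Excluded: 56, 1674
Retained (n=13): Σ = 7704
Mean = 7704/13 = 592.6154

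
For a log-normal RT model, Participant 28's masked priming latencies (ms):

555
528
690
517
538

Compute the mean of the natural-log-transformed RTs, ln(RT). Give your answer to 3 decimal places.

ln(RT): 6.3190, 6.2691, 6.5367, 6.2480, 6.2879
Σ ln(RT) = 31.6607
Mean = 31.6607/5 = 6.33213

6.332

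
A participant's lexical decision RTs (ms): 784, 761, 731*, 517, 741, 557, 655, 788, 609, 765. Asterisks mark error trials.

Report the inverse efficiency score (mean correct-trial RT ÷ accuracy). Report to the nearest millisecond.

763 ms

Correct trials (n=9): 784, 761, 517, 741, 557, 655, 788, 609, 765
Mean correct RT = 6177/9 = 686.3333 ms
Proportion correct = 9/10
IES = 686.3333 / (9/10) = 762.593 ms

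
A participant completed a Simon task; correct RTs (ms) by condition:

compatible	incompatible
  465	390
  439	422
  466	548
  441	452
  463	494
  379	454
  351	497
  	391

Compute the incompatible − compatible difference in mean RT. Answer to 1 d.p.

26.9 ms

M(compatible) = 3004/7 = 429.143
M(incompatible) = 3648/8 = 456.000
Difference = 456.000 − 429.143 = 26.857 ms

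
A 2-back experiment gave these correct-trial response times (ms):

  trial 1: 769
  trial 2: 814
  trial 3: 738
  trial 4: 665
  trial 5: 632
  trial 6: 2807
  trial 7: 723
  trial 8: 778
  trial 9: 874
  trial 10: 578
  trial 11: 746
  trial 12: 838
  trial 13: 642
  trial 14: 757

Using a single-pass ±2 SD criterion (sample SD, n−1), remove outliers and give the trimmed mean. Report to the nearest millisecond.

n = 14, ΣRT = 12361, M = 882.929
Σ(x−M)² = 4075564.93; s = √(4075564.93/13) = 559.915
Cutoffs: 882.929 ± 2·559.915 → [-236.9, 2002.8]
Outside: 2807 → excluded.
Retained (n=13): Σ = 9554, mean = 9554/13 = 734.923

735 ms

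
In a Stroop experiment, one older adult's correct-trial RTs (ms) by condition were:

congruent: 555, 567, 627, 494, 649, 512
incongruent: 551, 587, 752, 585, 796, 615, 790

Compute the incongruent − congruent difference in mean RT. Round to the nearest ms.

M(congruent) = 3404/6 = 567.333
M(incongruent) = 4676/7 = 668.000
Difference = 668.000 − 567.333 = 100.667 ms

101 ms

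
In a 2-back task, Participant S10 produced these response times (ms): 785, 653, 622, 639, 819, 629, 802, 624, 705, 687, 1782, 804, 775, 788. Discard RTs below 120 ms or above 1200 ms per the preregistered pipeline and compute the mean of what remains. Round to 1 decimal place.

Excluded: 1782
Retained (n=13): Σ = 9332
Mean = 9332/13 = 717.8462

717.8 ms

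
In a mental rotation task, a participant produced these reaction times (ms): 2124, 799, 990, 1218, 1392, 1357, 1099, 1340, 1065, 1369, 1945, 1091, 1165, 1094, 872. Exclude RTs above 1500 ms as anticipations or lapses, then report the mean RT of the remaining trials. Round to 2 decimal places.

1142.38 ms

Excluded: 1945, 2124
Retained (n=13): Σ = 14851
Mean = 14851/13 = 1142.3846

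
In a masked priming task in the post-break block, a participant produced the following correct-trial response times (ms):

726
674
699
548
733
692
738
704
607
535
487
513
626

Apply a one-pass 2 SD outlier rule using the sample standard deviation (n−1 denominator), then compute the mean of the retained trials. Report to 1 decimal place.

n = 13, ΣRT = 8282, M = 637.077
Σ(x−M)² = 97286.92; s = √(97286.92/12) = 90.040
Cutoffs: 637.077 ± 2·90.040 → [457.0, 817.2]
No RTs fall outside the cutoffs; all 13 retained. Mean = 8282/13 = 637.077

637.1 ms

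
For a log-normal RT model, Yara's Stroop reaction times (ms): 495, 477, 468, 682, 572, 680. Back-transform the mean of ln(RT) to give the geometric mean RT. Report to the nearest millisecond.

555 ms

ln(RT): 6.2046, 6.1675, 6.1485, 6.5250, 6.3491, 6.5221
Mean ln(RT) = 37.9168/6 = 6.31947
Geometric mean = exp(6.31947) = 555.28 ms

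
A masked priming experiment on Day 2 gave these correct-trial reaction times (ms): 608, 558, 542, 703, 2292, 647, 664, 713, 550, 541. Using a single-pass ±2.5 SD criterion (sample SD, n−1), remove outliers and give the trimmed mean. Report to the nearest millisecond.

n = 10, ΣRT = 7818, M = 781.800
Σ(x−M)² = 2573207.60; s = √(2573207.60/9) = 534.707
Cutoffs: 781.800 ± 2.5·534.707 → [-555.0, 2118.6]
Outside: 2292 → excluded.
Retained (n=9): Σ = 5526, mean = 5526/9 = 614.000

614 ms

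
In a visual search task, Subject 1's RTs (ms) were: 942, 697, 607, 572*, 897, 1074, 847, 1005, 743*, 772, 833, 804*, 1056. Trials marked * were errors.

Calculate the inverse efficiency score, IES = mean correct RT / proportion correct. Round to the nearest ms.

1135 ms

Correct trials (n=10): 942, 697, 607, 897, 1074, 847, 1005, 772, 833, 1056
Mean correct RT = 8730/10 = 873.0000 ms
Proportion correct = 10/13
IES = 873.0000 / (10/13) = 1134.900 ms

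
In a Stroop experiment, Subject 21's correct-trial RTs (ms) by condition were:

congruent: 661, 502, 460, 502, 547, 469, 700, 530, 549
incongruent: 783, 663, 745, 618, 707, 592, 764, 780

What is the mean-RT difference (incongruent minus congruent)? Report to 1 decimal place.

M(congruent) = 4920/9 = 546.667
M(incongruent) = 5652/8 = 706.500
Difference = 706.500 − 546.667 = 159.833 ms

159.8 ms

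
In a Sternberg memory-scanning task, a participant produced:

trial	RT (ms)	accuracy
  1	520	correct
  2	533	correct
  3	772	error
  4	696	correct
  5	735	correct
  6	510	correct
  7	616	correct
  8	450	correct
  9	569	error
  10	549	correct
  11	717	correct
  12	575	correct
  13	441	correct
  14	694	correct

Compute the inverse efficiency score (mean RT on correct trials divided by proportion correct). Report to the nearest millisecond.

Correct trials (n=12): 520, 533, 696, 735, 510, 616, 450, 549, 717, 575, 441, 694
Mean correct RT = 7036/12 = 586.3333 ms
Proportion correct = 12/14
IES = 586.3333 / (12/14) = 684.056 ms

684 ms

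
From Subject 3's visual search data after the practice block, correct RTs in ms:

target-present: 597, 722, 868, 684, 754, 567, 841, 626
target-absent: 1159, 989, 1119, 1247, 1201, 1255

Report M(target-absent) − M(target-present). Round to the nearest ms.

M(target-present) = 5659/8 = 707.375
M(target-absent) = 6970/6 = 1161.667
Difference = 1161.667 − 707.375 = 454.292 ms

454 ms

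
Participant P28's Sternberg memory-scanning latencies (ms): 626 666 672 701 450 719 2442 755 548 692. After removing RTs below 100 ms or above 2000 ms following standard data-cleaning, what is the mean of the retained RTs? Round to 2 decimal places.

647.67 ms

Excluded: 2442
Retained (n=9): Σ = 5829
Mean = 5829/9 = 647.6667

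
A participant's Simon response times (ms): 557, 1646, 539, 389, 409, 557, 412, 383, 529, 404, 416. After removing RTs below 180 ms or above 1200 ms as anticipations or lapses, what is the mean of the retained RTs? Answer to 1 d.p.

459.5 ms

Excluded: 1646
Retained (n=10): Σ = 4595
Mean = 4595/10 = 459.5000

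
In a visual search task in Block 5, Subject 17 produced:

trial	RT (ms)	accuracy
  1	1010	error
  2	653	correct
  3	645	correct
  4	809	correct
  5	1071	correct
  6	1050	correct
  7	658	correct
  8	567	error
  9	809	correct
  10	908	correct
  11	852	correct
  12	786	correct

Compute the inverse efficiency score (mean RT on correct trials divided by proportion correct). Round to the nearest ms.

Correct trials (n=10): 653, 645, 809, 1071, 1050, 658, 809, 908, 852, 786
Mean correct RT = 8241/10 = 824.1000 ms
Proportion correct = 10/12
IES = 824.1000 / (10/12) = 988.920 ms

989 ms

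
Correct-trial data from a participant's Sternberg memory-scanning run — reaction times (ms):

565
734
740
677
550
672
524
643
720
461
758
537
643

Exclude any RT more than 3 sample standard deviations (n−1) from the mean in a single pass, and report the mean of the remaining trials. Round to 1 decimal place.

n = 13, ΣRT = 8224, M = 632.615
Σ(x−M)² = 110693.08; s = √(110693.08/12) = 96.044
Cutoffs: 632.615 ± 3·96.044 → [344.5, 920.7]
No RTs fall outside the cutoffs; all 13 retained. Mean = 8224/13 = 632.615

632.6 ms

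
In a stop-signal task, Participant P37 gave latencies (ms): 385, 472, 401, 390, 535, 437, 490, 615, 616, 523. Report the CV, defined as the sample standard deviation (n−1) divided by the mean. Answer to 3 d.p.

0.177

n = 10, Σ = 4864, M = 486.4000
Σ(x−M)² = 66564.400; s = √(66564.400/9) = 86.0003
CV = 86.0003 / 486.4000 = 0.17681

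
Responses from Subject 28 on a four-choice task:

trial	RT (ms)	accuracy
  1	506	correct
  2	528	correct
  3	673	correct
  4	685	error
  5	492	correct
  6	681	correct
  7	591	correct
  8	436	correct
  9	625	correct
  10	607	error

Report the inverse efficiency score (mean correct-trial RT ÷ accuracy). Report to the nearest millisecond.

708 ms

Correct trials (n=8): 506, 528, 673, 492, 681, 591, 436, 625
Mean correct RT = 4532/8 = 566.5000 ms
Proportion correct = 8/10
IES = 566.5000 / (8/10) = 708.125 ms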